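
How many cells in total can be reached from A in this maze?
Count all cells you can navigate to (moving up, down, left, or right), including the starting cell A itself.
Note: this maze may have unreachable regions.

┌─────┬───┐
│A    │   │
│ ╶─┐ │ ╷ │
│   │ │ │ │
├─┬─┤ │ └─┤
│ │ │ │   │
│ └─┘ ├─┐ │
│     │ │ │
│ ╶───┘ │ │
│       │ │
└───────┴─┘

Using BFS/flood-fill to find all reachable cells from A:
Maze size: 5 × 5 = 25 total cells
9 cell(s) are walled off and cannot be reached from A.
Reachable cells: 16

Reachable region (· marks reachable cells):

┌─────┬───┐
│A · ·│   │
│ ╶─┐ │ ╷ │
│· ·│·│ │ │
├─┬─┤ │ └─┤
│·│ │·│   │
│ └─┘ ├─┐ │
│· · ·│·│ │
│ ╶───┘ │ │
│· · · ·│ │
└───────┴─┘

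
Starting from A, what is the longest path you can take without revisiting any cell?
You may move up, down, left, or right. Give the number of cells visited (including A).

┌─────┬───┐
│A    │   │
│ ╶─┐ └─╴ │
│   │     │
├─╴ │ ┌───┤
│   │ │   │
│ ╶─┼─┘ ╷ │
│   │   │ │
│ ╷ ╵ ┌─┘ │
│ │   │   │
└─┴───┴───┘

Finding longest simple path using DFS:
Start: (0, 0)
Longest path visits 16 cells
Path: A → down → right → down → left → down → right → down → right → up → right → up → right → down → down → left

Solution:

┌─────┬───┐
│A    │   │
│ ╶─┐ └─╴ │
│↳ ↓│     │
├─╴ │ ┌───┤
│↓ ↲│ │↱ ↓│
│ ╶─┼─┘ ╷ │
│↳ ↓│↱ ↑│↓│
│ ╷ ╵ ┌─┘ │
│ │↳ ↑│B ↲│
└─┴───┴───┘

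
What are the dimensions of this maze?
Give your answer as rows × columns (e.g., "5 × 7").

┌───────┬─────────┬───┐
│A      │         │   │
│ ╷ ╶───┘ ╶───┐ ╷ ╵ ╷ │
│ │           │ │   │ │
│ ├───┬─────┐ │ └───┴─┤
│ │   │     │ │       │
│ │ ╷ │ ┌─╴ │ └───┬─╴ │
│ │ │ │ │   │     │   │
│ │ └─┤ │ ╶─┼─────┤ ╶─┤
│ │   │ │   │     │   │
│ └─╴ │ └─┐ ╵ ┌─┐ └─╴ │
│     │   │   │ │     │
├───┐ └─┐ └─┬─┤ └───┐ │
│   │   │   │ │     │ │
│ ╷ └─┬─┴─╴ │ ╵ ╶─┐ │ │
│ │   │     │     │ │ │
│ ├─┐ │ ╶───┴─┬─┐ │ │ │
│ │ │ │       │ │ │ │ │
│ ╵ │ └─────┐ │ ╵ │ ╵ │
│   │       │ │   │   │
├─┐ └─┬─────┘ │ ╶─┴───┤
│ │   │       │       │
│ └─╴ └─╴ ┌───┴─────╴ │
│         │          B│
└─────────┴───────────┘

Counting the maze dimensions:
Rows (vertical): 12
Columns (horizontal): 11
Dimensions: 12 × 11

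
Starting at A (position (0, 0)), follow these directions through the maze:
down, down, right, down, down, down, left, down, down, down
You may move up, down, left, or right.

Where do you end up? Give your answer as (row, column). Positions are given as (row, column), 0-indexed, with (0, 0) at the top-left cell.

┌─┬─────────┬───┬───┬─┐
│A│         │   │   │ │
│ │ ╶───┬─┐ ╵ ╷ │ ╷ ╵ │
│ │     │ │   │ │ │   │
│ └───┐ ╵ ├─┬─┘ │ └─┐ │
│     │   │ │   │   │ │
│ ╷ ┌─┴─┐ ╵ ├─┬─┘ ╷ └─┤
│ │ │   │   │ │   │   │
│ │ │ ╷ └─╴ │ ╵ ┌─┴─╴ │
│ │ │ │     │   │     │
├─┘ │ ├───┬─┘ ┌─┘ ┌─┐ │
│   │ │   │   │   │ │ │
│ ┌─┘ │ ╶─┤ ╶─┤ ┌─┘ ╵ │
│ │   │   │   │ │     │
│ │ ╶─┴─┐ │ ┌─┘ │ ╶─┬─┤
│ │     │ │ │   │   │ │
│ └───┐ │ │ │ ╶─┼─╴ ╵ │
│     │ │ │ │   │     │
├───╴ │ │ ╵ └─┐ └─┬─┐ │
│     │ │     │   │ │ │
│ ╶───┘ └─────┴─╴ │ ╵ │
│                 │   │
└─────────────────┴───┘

Following directions step by step:
Start: (0, 0)
  down: (0, 0) → (1, 0)
  down: (1, 0) → (2, 0)
  right: (2, 0) → (2, 1)
  down: (2, 1) → (3, 1)
  down: (3, 1) → (4, 1)
  down: (4, 1) → (5, 1)
  left: (5, 1) → (5, 0)
  down: (5, 0) → (6, 0)
  down: (6, 0) → (7, 0)
  down: (7, 0) → (8, 0)
Final position: (8, 0)

Path taken:

┌─┬─────────┬───┬───┬─┐
│A│         │   │   │ │
│ │ ╶───┬─┐ ╵ ╷ │ ╷ ╵ │
│↓│     │ │   │ │ │   │
│ └───┐ ╵ ├─┬─┘ │ └─┐ │
│↳ ↓  │   │ │   │   │ │
│ ╷ ┌─┴─┐ ╵ ├─┬─┘ ╷ └─┤
│ │↓│   │   │ │   │   │
│ │ │ ╷ └─╴ │ ╵ ┌─┴─╴ │
│ │↓│ │     │   │     │
├─┘ │ ├───┬─┘ ┌─┘ ┌─┐ │
│↓ ↲│ │   │   │   │ │ │
│ ┌─┘ │ ╶─┤ ╶─┤ ┌─┘ ╵ │
│↓│   │   │   │ │     │
│ │ ╶─┴─┐ │ ┌─┘ │ ╶─┬─┤
│↓│     │ │ │   │   │ │
│ └───┐ │ │ │ ╶─┼─╴ ╵ │
│B    │ │ │ │   │     │
├───╴ │ │ ╵ └─┐ └─┬─┐ │
│     │ │     │   │ │ │
│ ╶───┘ └─────┴─╴ │ ╵ │
│                 │   │
└─────────────────┴───┘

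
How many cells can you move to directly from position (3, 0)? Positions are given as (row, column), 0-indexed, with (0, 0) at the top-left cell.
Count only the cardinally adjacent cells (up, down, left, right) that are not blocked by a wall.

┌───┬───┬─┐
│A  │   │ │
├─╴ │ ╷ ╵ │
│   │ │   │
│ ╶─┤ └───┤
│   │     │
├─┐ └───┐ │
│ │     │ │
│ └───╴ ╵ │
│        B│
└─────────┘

Checking passable neighbors of (3, 0):
Neighbors: (4, 0)
Count: 1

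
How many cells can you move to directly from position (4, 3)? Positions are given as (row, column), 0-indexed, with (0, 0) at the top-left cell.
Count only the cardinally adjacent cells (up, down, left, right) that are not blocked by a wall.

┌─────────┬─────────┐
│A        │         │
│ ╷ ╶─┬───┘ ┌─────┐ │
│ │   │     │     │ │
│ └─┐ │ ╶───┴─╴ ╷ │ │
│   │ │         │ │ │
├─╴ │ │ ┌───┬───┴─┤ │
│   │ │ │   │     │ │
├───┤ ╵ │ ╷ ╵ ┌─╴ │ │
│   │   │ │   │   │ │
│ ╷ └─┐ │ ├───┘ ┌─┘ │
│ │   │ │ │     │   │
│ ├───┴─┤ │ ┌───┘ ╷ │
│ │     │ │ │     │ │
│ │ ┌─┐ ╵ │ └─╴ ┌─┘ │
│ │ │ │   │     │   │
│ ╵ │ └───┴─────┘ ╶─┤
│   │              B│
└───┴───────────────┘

Checking passable neighbors of (4, 3):
Neighbors: (3, 3), (5, 3), (4, 2)
Count: 3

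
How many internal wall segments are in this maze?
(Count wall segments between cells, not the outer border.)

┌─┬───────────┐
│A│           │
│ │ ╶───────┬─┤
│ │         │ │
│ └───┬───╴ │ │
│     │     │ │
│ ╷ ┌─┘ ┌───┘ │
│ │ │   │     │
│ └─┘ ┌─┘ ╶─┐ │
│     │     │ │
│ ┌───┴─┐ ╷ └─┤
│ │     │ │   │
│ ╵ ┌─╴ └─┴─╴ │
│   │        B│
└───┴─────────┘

Counting internal wall segments:
Total internal walls: 36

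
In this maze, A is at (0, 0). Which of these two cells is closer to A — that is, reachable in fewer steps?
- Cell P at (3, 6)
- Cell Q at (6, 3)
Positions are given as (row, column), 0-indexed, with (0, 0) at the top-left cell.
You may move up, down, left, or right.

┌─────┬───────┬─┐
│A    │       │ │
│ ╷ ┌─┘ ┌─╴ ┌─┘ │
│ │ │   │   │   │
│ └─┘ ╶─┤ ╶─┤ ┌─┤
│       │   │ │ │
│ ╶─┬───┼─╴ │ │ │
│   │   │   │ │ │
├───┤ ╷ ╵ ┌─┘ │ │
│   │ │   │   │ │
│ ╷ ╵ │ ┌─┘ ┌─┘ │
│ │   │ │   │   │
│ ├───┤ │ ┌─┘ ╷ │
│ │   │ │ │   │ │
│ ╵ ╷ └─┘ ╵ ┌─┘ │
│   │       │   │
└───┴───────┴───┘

Shortest path A → P at (3, 6): 39 steps
Shortest path A → Q at (6, 3): 19 steps

Q is closer (19 steps vs 39 steps).

Path to P:

┌─────┬───────┬─┐
│A    │↱ → ↓  │ │
│ ╷ ┌─┘ ┌─╴ ┌─┘ │
│↓│ │↱ ↑│↓ ↲│   │
│ └─┘ ╶─┤ ╶─┤ ┌─┤
│↳ → ↑  │↳ ↓│ │ │
│ ╶─┬───┼─╴ │ │ │
│   │↓ ↰│↓ ↲│P│ │
├───┤ ╷ ╵ ┌─┘ │ │
│↓ ↰│↓│↑ ↲│↱ ↑│ │
│ ╷ ╵ │ ┌─┘ ┌─┘ │
│↓│↑ ↲│ │↱ ↑│   │
│ ├───┤ │ ┌─┘ ╷ │
│↓│↱ ↓│ │↑│   │ │
│ ╵ ╷ └─┘ ╵ ┌─┘ │
│↳ ↑│↳ → ↑  │   │
└───┴───────┴───┘

Path to Q:

┌─────┬───────┬─┐
│A    │↱ → ↓  │ │
│ ╷ ┌─┘ ┌─╴ ┌─┘ │
│↓│ │↱ ↑│↓ ↲│   │
│ └─┘ ╶─┤ ╶─┤ ┌─┤
│↳ → ↑  │↳ ↓│ │ │
│ ╶─┬───┼─╴ │ │ │
│   │   │↓ ↲│ │ │
├───┤ ╷ ╵ ┌─┘ │ │
│   │ │↓ ↲│   │ │
│ ╷ ╵ │ ┌─┘ ┌─┘ │
│ │   │↓│   │   │
│ ├───┤ │ ┌─┘ ╷ │
│ │   │Q│ │   │ │
│ ╵ ╷ └─┘ ╵ ┌─┘ │
│   │       │   │
└───┴───────┴───┘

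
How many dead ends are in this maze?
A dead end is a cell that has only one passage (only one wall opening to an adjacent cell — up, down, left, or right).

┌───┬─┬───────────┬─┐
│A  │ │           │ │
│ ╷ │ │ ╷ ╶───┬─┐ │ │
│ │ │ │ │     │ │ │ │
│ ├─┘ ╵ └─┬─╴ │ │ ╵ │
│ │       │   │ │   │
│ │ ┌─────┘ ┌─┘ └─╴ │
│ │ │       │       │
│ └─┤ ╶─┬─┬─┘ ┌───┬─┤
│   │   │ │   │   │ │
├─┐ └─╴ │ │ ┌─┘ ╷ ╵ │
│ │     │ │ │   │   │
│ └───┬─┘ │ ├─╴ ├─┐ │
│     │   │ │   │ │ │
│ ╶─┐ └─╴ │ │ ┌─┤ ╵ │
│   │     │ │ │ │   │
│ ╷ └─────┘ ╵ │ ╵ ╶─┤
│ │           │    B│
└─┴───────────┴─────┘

Checking each cell for number of passages:

Dead ends found at positions:
  (0, 2)
  (0, 9)
  (1, 1)
  (1, 7)
  (2, 4)
  (3, 1)
  (4, 4)
  (4, 9)
  (5, 0)
  (5, 6)
  (6, 3)
  (6, 8)
  (7, 7)
  (8, 0)
  (8, 9)
Total dead ends: 15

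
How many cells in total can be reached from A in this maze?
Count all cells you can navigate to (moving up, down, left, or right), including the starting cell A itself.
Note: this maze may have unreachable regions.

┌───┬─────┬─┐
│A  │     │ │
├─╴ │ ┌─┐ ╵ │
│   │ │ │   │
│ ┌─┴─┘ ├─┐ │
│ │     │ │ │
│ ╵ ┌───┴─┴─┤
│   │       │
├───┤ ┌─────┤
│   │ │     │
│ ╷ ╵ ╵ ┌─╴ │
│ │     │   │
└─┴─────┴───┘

Using BFS/flood-fill to find all reachable cells from A:
Maze size: 6 × 6 = 36 total cells
25 cell(s) are walled off and cannot be reached from A.
Reachable cells: 11

Reachable region (· marks reachable cells):

┌───┬─────┬─┐
│A ·│     │ │
├─╴ │ ┌─┐ ╵ │
│· ·│ │·│   │
│ ┌─┴─┘ ├─┐ │
│·│· · ·│ │ │
│ ╵ ┌───┴─┴─┤
│· ·│       │
├───┤ ┌─────┤
│   │ │     │
│ ╷ ╵ ╵ ┌─╴ │
│ │     │   │
└─┴─────┴───┘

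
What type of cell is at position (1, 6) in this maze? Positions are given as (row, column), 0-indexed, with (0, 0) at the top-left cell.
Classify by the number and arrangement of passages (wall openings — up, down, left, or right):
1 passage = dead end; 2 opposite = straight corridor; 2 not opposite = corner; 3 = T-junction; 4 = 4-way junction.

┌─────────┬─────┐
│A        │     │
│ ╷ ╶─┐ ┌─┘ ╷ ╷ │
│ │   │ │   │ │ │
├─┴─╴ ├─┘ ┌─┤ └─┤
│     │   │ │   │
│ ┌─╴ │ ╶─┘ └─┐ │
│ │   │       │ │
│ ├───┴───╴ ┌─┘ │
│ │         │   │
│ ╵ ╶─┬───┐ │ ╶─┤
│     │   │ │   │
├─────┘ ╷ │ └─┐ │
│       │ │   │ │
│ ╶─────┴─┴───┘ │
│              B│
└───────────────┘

Checking cell at (1, 6):
Number of passages: 2
Cell type: straight corridor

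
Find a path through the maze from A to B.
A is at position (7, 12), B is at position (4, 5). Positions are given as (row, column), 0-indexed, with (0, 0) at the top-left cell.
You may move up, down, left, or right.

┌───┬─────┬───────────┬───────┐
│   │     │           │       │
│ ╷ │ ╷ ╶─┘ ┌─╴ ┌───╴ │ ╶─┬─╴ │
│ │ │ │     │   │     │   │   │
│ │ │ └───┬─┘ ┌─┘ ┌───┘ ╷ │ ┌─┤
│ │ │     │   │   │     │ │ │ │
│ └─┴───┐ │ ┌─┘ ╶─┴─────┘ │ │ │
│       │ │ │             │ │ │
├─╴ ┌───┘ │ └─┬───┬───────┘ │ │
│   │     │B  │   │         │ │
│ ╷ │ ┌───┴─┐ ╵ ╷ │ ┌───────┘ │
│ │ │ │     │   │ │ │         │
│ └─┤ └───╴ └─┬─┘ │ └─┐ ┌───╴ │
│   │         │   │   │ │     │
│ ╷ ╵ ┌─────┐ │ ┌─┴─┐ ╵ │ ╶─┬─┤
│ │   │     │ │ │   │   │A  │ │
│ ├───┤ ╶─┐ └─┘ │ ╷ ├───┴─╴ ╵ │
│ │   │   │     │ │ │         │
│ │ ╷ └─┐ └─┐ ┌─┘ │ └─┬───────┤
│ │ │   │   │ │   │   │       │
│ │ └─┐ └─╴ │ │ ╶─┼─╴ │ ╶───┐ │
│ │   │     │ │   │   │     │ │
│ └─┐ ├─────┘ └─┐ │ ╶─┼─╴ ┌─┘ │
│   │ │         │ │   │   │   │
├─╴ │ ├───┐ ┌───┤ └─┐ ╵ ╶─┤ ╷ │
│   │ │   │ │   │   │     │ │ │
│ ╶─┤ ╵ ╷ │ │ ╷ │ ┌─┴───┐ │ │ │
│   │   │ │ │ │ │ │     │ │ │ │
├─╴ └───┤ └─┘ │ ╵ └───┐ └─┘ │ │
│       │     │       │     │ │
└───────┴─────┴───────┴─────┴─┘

Finding the shortest path from (7, 12) to (4, 5):
Path length: 50 steps
Directions: up → right → right → up → left → left → left → down → down → left → up → left → up → up → right → right → right → right → up → up → up → right → up → left → left → left → down → right → down → down → left → left → left → left → left → up → right → up → right → right → up → left → left → left → down → left → down → left → down → down

Solution:

┌───┬─────┬───────────┬───────┐
│   │     │    ↓ ← ← ↰│↓ ← ← ↰│
│ ╷ │ ╷ ╶─┘ ┌─╴ ┌───╴ │ ╶─┬─╴ │
│ │ │ │     │↓ ↲│↱ → ↑│↳ ↓│↱ ↑│
│ │ │ └───┬─┘ ┌─┘ ┌───┘ ╷ │ ┌─┤
│ │ │     │↓ ↲│↱ ↑│     │↓│↑│ │
│ └─┴───┐ │ ┌─┘ ╶─┴─────┘ │ │ │
│       │ │↓│  ↑ ← ← ← ← ↲│↑│ │
├─╴ ┌───┘ │ └─┬───┬───────┘ │ │
│   │     │B  │   │↱ → → → ↑│ │
│ ╷ │ ┌───┴─┐ ╵ ╷ │ ┌───────┘ │
│ │ │ │     │   │ │↑│  ↓ ← ← ↰│
│ └─┤ └───╴ └─┬─┘ │ └─┐ ┌───╴ │
│   │         │   │↑ ↰│↓│↱ → ↑│
│ ╷ ╵ ┌─────┐ │ ┌─┴─┐ ╵ │ ╶─┬─┤
│ │   │     │ │ │   │↑ ↲│A  │ │
│ ├───┤ ╶─┐ └─┘ │ ╷ ├───┴─╴ ╵ │
│ │   │   │     │ │ │         │
│ │ ╷ └─┐ └─┐ ┌─┘ │ └─┬───────┤
│ │ │   │   │ │   │   │       │
│ │ └─┐ └─╴ │ │ ╶─┼─╴ │ ╶───┐ │
│ │   │     │ │   │   │     │ │
│ └─┐ ├─────┘ └─┐ │ ╶─┼─╴ ┌─┘ │
│   │ │         │ │   │   │   │
├─╴ │ ├───┐ ┌───┤ └─┐ ╵ ╶─┤ ╷ │
│   │ │   │ │   │   │     │ │ │
│ ╶─┤ ╵ ╷ │ │ ╷ │ ┌─┴───┐ │ │ │
│   │   │ │ │ │ │ │     │ │ │ │
├─╴ └───┤ └─┘ │ ╵ └───┐ └─┘ │ │
│       │     │       │     │ │
└───────┴─────┴───────┴─────┴─┘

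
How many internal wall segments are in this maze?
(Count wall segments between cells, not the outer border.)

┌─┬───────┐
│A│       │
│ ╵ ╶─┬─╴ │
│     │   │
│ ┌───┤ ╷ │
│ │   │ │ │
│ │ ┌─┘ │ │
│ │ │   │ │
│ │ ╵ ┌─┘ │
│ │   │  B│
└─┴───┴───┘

Counting internal wall segments:
Total internal walls: 16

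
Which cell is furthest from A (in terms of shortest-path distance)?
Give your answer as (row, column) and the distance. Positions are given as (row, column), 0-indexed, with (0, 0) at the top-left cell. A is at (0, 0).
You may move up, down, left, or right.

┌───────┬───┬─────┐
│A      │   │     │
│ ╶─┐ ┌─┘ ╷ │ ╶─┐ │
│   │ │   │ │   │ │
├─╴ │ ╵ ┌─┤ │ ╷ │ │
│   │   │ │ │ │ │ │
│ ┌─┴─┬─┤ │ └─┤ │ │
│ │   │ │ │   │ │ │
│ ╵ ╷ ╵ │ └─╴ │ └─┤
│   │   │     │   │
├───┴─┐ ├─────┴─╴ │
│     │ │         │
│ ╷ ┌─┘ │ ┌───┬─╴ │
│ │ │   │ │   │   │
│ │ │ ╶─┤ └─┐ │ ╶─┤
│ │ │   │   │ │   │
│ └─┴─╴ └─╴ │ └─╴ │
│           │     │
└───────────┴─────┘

Computing BFS distances from A to all cells:
Furthest cell: (3, 8)
Distance: 39 steps

Path from A to the furthest cell:

┌───────┬───┬─────┐
│A      │   │↱ → ↓│
│ ╶─┐ ┌─┘ ╷ │ ╶─┐ │
│↳ ↓│ │   │ │↑ ↰│↓│
├─╴ │ ╵ ┌─┤ │ ╷ │ │
│↓ ↲│   │ │ │ │↑│↓│
│ ┌─┴─┬─┤ │ └─┤ │ │
│↓│↱ ↓│ │ │   │↑│B│
│ ╵ ╷ ╵ │ └─╴ │ └─┤
│↳ ↑│↳ ↓│     │↑ ↰│
├───┴─┐ ├─────┴─╴ │
│     │↓│↱ → → → ↑│
│ ╷ ┌─┘ │ ┌───┬─╴ │
│ │ │↓ ↲│↑│   │   │
│ │ │ ╶─┤ └─┐ │ ╶─┤
│ │ │↳ ↓│↑ ↰│ │   │
│ └─┴─╴ └─╴ │ └─╴ │
│      ↳ → ↑│     │
└───────────┴─────┘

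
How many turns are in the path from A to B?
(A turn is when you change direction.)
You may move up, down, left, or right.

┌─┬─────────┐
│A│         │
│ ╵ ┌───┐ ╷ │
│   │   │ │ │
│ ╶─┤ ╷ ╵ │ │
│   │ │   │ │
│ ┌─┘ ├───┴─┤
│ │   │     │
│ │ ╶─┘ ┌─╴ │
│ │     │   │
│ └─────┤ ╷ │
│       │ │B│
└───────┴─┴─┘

Directions: down, right, up, right, right, right, down, down, left, up, left, down, down, left, down, right, right, up, right, right, down, down
Number of turns: 14

Solution:

┌─┬─────────┐
│A│↱ → → ↓  │
│ ╵ ┌───┐ ╷ │
│↳ ↑│↓ ↰│↓│ │
│ ╶─┤ ╷ ╵ │ │
│   │↓│↑ ↲│ │
│ ┌─┘ ├───┴─┤
│ │↓ ↲│↱ → ↓│
│ │ ╶─┘ ┌─╴ │
│ │↳ → ↑│  ↓│
│ └─────┤ ╷ │
│       │ │B│
└───────┴─┴─┘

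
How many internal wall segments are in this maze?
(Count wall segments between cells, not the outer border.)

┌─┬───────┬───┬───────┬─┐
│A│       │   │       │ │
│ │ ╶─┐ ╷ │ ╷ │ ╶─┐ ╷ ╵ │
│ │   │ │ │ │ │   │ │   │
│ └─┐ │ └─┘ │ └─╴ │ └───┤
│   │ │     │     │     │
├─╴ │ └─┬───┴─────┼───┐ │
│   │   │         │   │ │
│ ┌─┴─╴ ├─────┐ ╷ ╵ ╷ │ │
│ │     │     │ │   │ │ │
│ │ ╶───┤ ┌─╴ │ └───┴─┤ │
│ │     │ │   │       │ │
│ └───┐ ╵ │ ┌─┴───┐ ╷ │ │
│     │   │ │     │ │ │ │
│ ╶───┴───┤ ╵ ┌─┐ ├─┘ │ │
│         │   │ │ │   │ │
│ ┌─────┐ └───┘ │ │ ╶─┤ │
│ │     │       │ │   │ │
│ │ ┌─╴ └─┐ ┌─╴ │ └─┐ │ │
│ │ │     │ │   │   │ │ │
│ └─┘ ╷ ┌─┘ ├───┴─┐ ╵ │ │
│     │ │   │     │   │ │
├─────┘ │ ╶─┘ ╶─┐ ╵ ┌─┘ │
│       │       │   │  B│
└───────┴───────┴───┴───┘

Counting internal wall segments:
Total internal walls: 121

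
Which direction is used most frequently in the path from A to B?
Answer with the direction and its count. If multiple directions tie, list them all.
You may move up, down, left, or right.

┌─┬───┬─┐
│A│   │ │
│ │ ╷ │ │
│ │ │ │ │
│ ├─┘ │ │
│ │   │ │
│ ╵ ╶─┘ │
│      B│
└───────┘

Directions: down, down, down, right, right, right
Counts: {'down': 3, 'right': 3}
Most common: down and right (tied at 3 times each)

Solution:

┌─┬───┬─┐
│A│   │ │
│ │ ╷ │ │
│↓│ │ │ │
│ ├─┘ │ │
│↓│   │ │
│ ╵ ╶─┘ │
│↳ → → B│
└───────┘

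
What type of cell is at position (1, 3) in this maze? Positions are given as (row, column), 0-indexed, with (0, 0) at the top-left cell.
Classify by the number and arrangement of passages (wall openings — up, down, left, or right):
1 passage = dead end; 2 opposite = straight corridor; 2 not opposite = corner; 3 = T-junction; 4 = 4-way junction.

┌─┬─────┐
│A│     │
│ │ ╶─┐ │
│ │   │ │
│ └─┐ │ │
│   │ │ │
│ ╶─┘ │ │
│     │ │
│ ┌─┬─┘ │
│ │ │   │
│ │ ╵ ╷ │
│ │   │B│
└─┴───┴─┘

Checking cell at (1, 3):
Number of passages: 2
Cell type: straight corridor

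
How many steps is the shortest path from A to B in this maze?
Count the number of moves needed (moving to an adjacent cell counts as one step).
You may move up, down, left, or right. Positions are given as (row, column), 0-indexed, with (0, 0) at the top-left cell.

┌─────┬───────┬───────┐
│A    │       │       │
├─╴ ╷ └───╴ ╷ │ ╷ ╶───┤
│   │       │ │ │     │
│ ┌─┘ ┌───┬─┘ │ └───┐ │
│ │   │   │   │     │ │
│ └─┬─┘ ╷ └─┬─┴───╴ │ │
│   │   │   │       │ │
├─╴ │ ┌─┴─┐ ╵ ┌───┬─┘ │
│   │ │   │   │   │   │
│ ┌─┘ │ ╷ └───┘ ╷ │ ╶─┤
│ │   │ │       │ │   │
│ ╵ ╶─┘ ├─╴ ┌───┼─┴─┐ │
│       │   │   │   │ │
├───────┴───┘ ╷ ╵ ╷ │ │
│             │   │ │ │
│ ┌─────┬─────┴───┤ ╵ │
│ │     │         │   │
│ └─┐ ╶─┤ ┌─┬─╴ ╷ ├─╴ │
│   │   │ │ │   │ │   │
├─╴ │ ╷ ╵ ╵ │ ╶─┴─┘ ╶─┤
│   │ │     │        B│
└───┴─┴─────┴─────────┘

Using BFS to find shortest path:
Start: (0, 0), End: (10, 10)
Path found:
(0,0) → (0,1) → (1,1) → (1,0) → (2,0) → (3,0) → (3,1) → (4,1) → (4,0) → (5,0) → (6,0) → (6,1) → (5,1) → (5,2) → (4,2) → (3,2) → (3,3) → (2,3) → (2,4) → (3,4) → (3,5) → (4,5) → (4,6) → (3,6) → (3,7) → (3,8) → (3,9) → (2,9) → (2,8) → (2,7) → (1,7) → (0,7) → (0,8) → (1,8) → (1,9) → (1,10) → (2,10) → (3,10) → (4,10) → (4,9) → (5,9) → (5,10) → (6,10) → (7,10) → (8,10) → (9,10) → (9,9) → (10,9) → (10,10)
Number of steps: 48

Solution:

┌─────┬───────┬───────┐
│A ↓  │       │↱ ↓    │
├─╴ ╷ └───╴ ╷ │ ╷ ╶───┤
│↓ ↲│       │ │↑│↳ → ↓│
│ ┌─┘ ┌───┬─┘ │ └───┐ │
│↓│   │↱ ↓│   │↑ ← ↰│↓│
│ └─┬─┘ ╷ └─┬─┴───╴ │ │
│↳ ↓│↱ ↑│↳ ↓│↱ → → ↑│↓│
├─╴ │ ┌─┴─┐ ╵ ┌───┬─┘ │
│↓ ↲│↑│   │↳ ↑│   │↓ ↲│
│ ┌─┘ │ ╷ └───┘ ╷ │ ╶─┤
│↓│↱ ↑│ │       │ │↳ ↓│
│ ╵ ╶─┘ ├─╴ ┌───┼─┴─┐ │
│↳ ↑    │   │   │   │↓│
├───────┴───┘ ╷ ╵ ╷ │ │
│             │   │ │↓│
│ ┌─────┬─────┴───┤ ╵ │
│ │     │         │  ↓│
│ └─┐ ╶─┤ ┌─┬─╴ ╷ ├─╴ │
│   │   │ │ │   │ │↓ ↲│
├─╴ │ ╷ ╵ ╵ │ ╶─┴─┘ ╶─┤
│   │ │     │      ↳ B│
└───┴─┴─────┴─────────┘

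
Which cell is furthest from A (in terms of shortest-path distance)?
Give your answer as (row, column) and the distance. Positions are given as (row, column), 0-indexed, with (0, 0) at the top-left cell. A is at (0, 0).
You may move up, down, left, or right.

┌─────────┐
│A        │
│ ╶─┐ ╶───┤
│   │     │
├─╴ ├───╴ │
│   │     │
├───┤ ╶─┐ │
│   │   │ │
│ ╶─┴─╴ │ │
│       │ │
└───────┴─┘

Computing BFS distances from A to all cells:
Furthest cell: (3, 1)
Distance: 16 steps

Path from A to the furthest cell:

┌─────────┐
│A → ↓    │
│ ╶─┐ ╶───┤
│   │↳ → ↓│
├─╴ ├───╴ │
│   │↓ ← ↲│
├───┤ ╶─┐ │
│↱ B│↳ ↓│ │
│ ╶─┴─╴ │ │
│↑ ← ← ↲│ │
└───────┴─┘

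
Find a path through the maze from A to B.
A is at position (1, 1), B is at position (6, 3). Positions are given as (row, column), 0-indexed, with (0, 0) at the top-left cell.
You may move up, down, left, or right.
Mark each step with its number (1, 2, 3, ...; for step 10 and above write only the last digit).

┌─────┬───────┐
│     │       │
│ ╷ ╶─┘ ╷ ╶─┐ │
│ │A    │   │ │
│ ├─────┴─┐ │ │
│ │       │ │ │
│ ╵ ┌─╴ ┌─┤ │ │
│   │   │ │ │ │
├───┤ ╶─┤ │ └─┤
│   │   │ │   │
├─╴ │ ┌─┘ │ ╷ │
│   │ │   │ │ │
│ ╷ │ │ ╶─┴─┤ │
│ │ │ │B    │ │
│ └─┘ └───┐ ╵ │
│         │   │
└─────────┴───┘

Finding the shortest path from (1, 1) to (6, 3):
Path length: 17 steps
Directions: right → right → up → right → down → right → down → down → down → right → down → down → down → left → up → left → left

Solution:

┌─────┬───────┐
│     │3 4    │
│ ╷ ╶─┘ ╷ ╶─┐ │
│ │A 1 2│5 6│ │
│ ├─────┴─┐ │ │
│ │       │7│ │
│ ╵ ┌─╴ ┌─┤ │ │
│   │   │ │8│ │
├───┤ ╶─┤ │ └─┤
│   │   │ │9 0│
├─╴ │ ┌─┘ │ ╷ │
│   │ │   │ │1│
│ ╷ │ │ ╶─┴─┤ │
│ │ │ │B 6 5│2│
│ └─┘ └───┐ ╵ │
│         │4 3│
└─────────┴───┘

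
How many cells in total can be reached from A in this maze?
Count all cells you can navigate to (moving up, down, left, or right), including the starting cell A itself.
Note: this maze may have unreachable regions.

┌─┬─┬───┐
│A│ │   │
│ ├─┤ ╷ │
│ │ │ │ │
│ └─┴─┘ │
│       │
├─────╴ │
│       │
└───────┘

Using BFS/flood-fill to find all reachable cells from A:
Maze size: 4 × 4 = 16 total cells
2 cell(s) are walled off and cannot be reached from A.
Reachable cells: 14

Reachable region (· marks reachable cells):

┌─┬─┬───┐
│A│ │· ·│
│ ├─┤ ╷ │
│·│ │·│·│
│ └─┴─┘ │
│· · · ·│
├─────╴ │
│· · · ·│
└───────┘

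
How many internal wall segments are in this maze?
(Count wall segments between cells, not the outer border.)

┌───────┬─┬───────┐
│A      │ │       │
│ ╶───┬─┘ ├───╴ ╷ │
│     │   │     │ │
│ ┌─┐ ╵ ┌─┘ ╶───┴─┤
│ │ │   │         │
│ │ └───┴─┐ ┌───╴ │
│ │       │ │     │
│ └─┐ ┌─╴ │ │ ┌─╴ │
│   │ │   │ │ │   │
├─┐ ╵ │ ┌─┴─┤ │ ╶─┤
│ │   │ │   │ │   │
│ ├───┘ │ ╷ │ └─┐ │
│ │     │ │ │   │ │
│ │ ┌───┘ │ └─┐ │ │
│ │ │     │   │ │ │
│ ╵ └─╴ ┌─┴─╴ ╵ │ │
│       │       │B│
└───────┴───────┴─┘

Counting internal wall segments:
Total internal walls: 64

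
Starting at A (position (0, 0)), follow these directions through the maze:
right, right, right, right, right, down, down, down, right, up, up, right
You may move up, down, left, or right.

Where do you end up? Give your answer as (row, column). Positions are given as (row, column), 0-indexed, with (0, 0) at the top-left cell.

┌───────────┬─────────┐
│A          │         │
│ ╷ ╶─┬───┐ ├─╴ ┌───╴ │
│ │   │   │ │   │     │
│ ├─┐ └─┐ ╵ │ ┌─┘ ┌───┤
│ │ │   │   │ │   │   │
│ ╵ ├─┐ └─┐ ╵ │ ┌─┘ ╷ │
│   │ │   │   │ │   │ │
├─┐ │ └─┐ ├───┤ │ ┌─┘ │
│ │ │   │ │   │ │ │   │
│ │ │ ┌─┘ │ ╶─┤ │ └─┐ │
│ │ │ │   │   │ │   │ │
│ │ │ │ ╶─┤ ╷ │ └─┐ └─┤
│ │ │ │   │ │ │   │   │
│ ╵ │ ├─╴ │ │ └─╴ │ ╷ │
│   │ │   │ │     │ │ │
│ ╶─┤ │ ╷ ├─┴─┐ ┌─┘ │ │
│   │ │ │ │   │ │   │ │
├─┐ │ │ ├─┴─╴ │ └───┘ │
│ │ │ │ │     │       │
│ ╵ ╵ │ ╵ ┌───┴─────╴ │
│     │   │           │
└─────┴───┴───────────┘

Following directions step by step:
Start: (0, 0)
  right: (0, 0) → (0, 1)
  right: (0, 1) → (0, 2)
  right: (0, 2) → (0, 3)
  right: (0, 3) → (0, 4)
  right: (0, 4) → (0, 5)
  down: (0, 5) → (1, 5)
  down: (1, 5) → (2, 5)
  down: (2, 5) → (3, 5)
  right: (3, 5) → (3, 6)
  up: (3, 6) → (2, 6)
  up: (2, 6) → (1, 6)
  right: (1, 6) → (1, 7)
Final position: (1, 7)

Path taken:

┌───────────┬─────────┐
│A → → → → ↓│         │
│ ╷ ╶─┬───┐ ├─╴ ┌───╴ │
│ │   │   │↓│↱ B│     │
│ ├─┐ └─┐ ╵ │ ┌─┘ ┌───┤
│ │ │   │  ↓│↑│   │   │
│ ╵ ├─┐ └─┐ ╵ │ ┌─┘ ╷ │
│   │ │   │↳ ↑│ │   │ │
├─┐ │ └─┐ ├───┤ │ ┌─┘ │
│ │ │   │ │   │ │ │   │
│ │ │ ┌─┘ │ ╶─┤ │ └─┐ │
│ │ │ │   │   │ │   │ │
│ │ │ │ ╶─┤ ╷ │ └─┐ └─┤
│ │ │ │   │ │ │   │   │
│ ╵ │ ├─╴ │ │ └─╴ │ ╷ │
│   │ │   │ │     │ │ │
│ ╶─┤ │ ╷ ├─┴─┐ ┌─┘ │ │
│   │ │ │ │   │ │   │ │
├─┐ │ │ ├─┴─╴ │ └───┘ │
│ │ │ │ │     │       │
│ ╵ ╵ │ ╵ ┌───┴─────╴ │
│     │   │           │
└─────┴───┴───────────┘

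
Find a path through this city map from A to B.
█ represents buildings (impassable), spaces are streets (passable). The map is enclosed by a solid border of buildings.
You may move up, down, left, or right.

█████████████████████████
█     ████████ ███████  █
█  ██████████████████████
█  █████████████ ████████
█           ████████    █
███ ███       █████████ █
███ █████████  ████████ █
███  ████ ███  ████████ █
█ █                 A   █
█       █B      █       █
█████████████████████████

Finding the shortest path from A to B:
Movement: cardinal only
Path length: 12 steps
Directions: left → left → left → left → left → down → left → left → left → left → left → left

Solution:

█████████████████████████
█     ████████ ███████  █
█  ██████████████████████
█  █████████████ ████████
█           ████████    █
███ ███       █████████ █
███ █████████  ████████ █
███  ████ ███  ████████ █
█ █            ↓←←←←A   █
█       █B←←←←←↲█       █
█████████████████████████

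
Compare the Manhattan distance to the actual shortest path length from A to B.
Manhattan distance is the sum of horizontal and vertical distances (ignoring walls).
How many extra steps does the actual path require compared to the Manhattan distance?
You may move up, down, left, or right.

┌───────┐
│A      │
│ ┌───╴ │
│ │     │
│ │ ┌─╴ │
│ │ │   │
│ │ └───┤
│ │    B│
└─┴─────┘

Manhattan distance: |3 - 0| + |3 - 0| = 6
Actual path length: 10
Extra steps: 10 - 6 = 4

Solution:

┌───────┐
│A → → ↓│
│ ┌───╴ │
│ │↓ ← ↲│
│ │ ┌─╴ │
│ │↓│   │
│ │ └───┤
│ │↳ → B│
└─┴─────┘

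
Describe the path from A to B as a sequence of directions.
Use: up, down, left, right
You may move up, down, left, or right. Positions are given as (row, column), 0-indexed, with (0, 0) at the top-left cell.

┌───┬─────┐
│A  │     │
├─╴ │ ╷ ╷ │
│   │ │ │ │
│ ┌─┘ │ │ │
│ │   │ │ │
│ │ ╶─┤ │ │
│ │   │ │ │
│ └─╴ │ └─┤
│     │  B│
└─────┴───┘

Finding the path and converting it to directions:
Path through cells: (0,0) → (0,1) → (1,1) → (1,0) → (2,0) → (3,0) → (4,0) → (4,1) → (4,2) → (3,2) → (3,1) → (2,1) → (2,2) → (1,2) → (0,2) → (0,3) → (1,3) → (2,3) → (3,3) → (4,3) → (4,4)
Directions: right, down, left, down, down, down, right, right, up, left, up, right, up, up, right, down, down, down, down, right

Solution:

┌───┬─────┐
│A ↓│↱ ↓  │
├─╴ │ ╷ ╷ │
│↓ ↲│↑│↓│ │
│ ┌─┘ │ │ │
│↓│↱ ↑│↓│ │
│ │ ╶─┤ │ │
│↓│↑ ↰│↓│ │
│ └─╴ │ └─┤
│↳ → ↑│↳ B│
└─────┴───┘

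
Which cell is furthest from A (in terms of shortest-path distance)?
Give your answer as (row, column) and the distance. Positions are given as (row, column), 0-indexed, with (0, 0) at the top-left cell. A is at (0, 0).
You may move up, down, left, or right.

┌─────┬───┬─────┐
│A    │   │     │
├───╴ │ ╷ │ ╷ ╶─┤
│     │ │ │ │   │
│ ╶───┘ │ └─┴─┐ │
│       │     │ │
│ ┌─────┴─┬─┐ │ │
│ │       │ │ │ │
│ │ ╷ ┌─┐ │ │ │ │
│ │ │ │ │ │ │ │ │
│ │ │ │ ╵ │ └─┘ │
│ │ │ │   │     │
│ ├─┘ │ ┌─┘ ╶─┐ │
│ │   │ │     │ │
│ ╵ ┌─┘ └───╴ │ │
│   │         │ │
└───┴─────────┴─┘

Computing BFS distances from A to all cells:
Furthest cell: (1, 5)
Distance: 40 steps

Path from A to the furthest cell:

┌─────┬───┬─────┐
│A → ↓│   │↓ ↰  │
├───╴ │ ╷ │ ╷ ╶─┤
│↓ ← ↲│ │ │B│↑ ↰│
│ ╶───┘ │ └─┴─┐ │
│↓      │     │↑│
│ ┌─────┴─┬─┐ │ │
│↓│  ↱ → ↓│ │ │↑│
│ │ ╷ ┌─┐ │ │ │ │
│↓│ │↑│ │↓│ │ │↑│
│ │ │ │ ╵ │ └─┘ │
│↓│ │↑│↓ ↲│↱ → ↑│
│ ├─┘ │ ┌─┘ ╶─┐ │
│↓│↱ ↑│↓│  ↑ ↰│ │
│ ╵ ┌─┘ └───╴ │ │
│↳ ↑│  ↳ → → ↑│ │
└───┴─────────┴─┘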